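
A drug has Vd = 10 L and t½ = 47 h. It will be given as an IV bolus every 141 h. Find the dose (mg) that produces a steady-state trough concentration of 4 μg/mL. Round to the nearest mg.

τ/t½ = 141/47 ≈ 3, so f = (1/2)^(141/47) ≈ 0.125000.
Cmin,ss = (D/Vd)·f/(1−f), so D = Cmin,ss·Vd·(1−f)/f.
D = 4 × 10 × (1−f)/f ≈ 4 × 10 × 7.00000 ≈ 280.00 mg.

280 mg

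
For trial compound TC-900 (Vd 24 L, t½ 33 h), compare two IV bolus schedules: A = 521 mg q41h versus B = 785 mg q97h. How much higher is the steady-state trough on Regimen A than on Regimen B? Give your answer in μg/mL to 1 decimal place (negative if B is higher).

11.0 μg/mL

Regimen A: f = (1/2)^(41/33) ≈ 0.4227; Cmin,ss = (521/24)·f/(1−f) ≈ 15.895 μg/mL.
Regimen B: f = (1/2)^(97/33) ≈ 0.1304; Cmin,ss = (785/24)·f/(1−f) ≈ 4.905 μg/mL.
Difference ≈ 15.895 − 4.905 ≈ 10.990 μg/mL.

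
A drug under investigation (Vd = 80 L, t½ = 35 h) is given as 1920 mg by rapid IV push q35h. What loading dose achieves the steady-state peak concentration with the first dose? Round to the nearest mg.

f = (1/2)^(35/35) ≈ 0.500000; accumulation ratio R = 1/(1−f) ≈ 2.00000.
Loading dose to hit Cmax,ss on first dose: D_load = D_maint·R ≈ 1920 × 2.00000 ≈ 3840.00 mg.

3840 mg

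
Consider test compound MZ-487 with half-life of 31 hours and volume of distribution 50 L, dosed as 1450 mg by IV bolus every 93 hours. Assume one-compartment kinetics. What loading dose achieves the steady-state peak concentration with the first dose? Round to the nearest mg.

1657 mg

f = (1/2)^(93/31) ≈ 0.125000; accumulation ratio R = 1/(1−f) ≈ 1.14286.
Loading dose to hit Cmax,ss on first dose: D_load = D_maint·R ≈ 1450 × 1.14286 ≈ 1657.15 mg.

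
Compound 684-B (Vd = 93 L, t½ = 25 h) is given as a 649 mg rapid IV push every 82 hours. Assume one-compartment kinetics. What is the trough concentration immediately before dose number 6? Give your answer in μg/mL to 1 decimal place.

f = (1/2)^(τ/t½) = (1/2)^(82/25) ≈ 0.1029.
C₀ = D/Vd = 649/93 ≈ 6.978 μg/mL.
Before the 6th dose, 5 doses have been given. Superposition: Cmin = C₀·(f + f² + … + f^5).
≈ 6.978 × (0.1029 + 0.0106 + 0.0011 + 0.0001 + 0.0000) ≈ 6.978 × 0.1147 ≈ 0.800 μg/mL.

0.8 μg/mL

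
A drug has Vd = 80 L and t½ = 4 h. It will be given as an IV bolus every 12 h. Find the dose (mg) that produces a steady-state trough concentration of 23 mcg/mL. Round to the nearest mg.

τ/t½ = 12/4 ≈ 3, so f = (1/2)^(12/4) ≈ 0.125000.
Cmin,ss = (D/Vd)·f/(1−f), so D = Cmin,ss·Vd·(1−f)/f.
D = 23 × 80 × (1−f)/f ≈ 23 × 80 × 7.00000 ≈ 12880.00 mg.

12880 mg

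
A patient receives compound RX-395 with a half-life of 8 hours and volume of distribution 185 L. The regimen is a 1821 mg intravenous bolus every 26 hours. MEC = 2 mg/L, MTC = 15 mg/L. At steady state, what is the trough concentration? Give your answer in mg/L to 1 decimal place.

Over one 26-h interval, 26/8 ≈ 3.25 half-lives elapse, leaving f ≈ 0.1051 of each dose.
Each bolus raises the concentration by D/Vd = 1821/185 ≈ 9.843 mg/L.
Steady-state trough Cmin,ss = C₀·f/(1−f) ≈ 9.843 × 0.1051/0.8949 ≈ 1.156 mg/L.
Trough 1.2 mg/L vs MEC 2 mg/L: subtherapeutic.

1.2 mg/L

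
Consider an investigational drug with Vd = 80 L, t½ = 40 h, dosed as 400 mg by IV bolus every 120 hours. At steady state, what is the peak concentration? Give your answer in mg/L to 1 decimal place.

The dosing interval is 3 half-lives, so f = 2^(−3) = 0.125.
Accumulation ratio R = 1/(1 − f) = 1/0.875 = 8/7.
Single-dose peak C₀ = D/Vd = 400/80 = 5 mg/L.
Steady-state peak Cmax,ss = C₀·R = 5 × 8/7 ≈ 5.714 mg/L.

5.7 mg/L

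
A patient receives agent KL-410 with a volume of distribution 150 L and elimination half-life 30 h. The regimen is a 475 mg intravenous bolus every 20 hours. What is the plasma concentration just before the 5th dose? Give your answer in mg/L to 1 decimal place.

f = (1/2)^(τ/t½) = (1/2)^(20/30) ≈ 0.6300.
C₀ = D/Vd = 475/150 ≈ 3.167 mg/L.
Before the 5th dose, 4 doses have been given. Superposition: Cmin = C₀·(f + f² + … + f^4).
≈ 3.167 × (0.6300 + 0.3969 + 0.2500 + 0.1575) ≈ 3.167 × 1.4344 ≈ 4.543 mg/L.

4.5 mg/L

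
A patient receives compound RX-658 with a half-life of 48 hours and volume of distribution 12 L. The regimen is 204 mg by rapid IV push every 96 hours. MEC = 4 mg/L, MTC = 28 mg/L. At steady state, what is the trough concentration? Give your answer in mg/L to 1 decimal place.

5.7 mg/L

The dosing interval is 2 half-lives, so f = 2^(−2) = 0.25.
Accumulation ratio R = 1/(1 − f) = 1/0.75 = 4/3.
Single-dose peak C₀ = D/Vd = 204/12 = 17 mg/L.
Steady-state peak Cmax,ss = C₀·R = 17 × 4/3 ≈ 22.667 mg/L.
Steady-state trough Cmin,ss = Cmax,ss·f ≈ 22.667 × 0.25 ≈ 5.667 mg/L.
Trough 5.7 mg/L vs MEC 4 mg/L: adequate.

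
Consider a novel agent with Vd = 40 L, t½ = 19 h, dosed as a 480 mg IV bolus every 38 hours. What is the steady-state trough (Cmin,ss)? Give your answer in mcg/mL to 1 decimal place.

4.0 mcg/mL

τ = 38 h = 2 half-lives, so f = (1/2)^2 = 0.25.
Accumulation ratio R = 1/(1 − f) = 1/0.75 = 4/3.
Single-dose peak C₀ = D/Vd = 480/40 = 12 mcg/mL.
Steady-state peak Cmax,ss = C₀·R = 12 × 4/3 ≈ 16.000 mcg/mL.
Steady-state trough Cmin,ss = Cmax,ss·f ≈ 16.000 × 0.25 ≈ 4.000 mcg/mL.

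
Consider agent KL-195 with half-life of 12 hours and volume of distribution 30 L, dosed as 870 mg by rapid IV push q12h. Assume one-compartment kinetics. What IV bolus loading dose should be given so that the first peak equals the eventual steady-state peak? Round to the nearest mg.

1740 mg

f = (1/2)^(12/12) ≈ 0.500000; accumulation ratio R = 1/(1−f) ≈ 2.00000.
Loading dose to hit Cmax,ss on first dose: D_load = D_maint·R ≈ 870 × 2.00000 ≈ 1740.00 mg.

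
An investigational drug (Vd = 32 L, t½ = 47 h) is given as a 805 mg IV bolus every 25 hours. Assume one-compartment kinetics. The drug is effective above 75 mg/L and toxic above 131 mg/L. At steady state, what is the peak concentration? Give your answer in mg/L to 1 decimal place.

τ/t½ = 25/47 ≈ 0.53191, so fraction remaining f = (1/2)^(25/47) ≈ 0.6916.
At steady state, accumulation factor R = 1/(1 − e^(−kτ)) ≈ 3.2425.
Single-dose peak C₀ = D/Vd = 805/32 ≈ 25.156 mg/L.
Steady-state peak Cmax,ss = C₀·R ≈ 25.156 × 3.2425 ≈ 81.568 mg/L.
Peak 81.6 mg/L vs MTC 131 mg/L: below toxic threshold.

81.6 mg/L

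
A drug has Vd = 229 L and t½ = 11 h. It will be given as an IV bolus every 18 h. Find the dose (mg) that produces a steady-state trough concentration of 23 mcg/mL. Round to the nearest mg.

11107 mg

τ/t½ = 18/11 ≈ 1.6364, so f = (1/2)^(18/11) ≈ 0.321666.
Cmin,ss = (D/Vd)·f/(1−f), so D = Cmin,ss·Vd·(1−f)/f.
D = 23 × 229 × (1−f)/f ≈ 23 × 229 × 2.10881 ≈ 11107.10 mg.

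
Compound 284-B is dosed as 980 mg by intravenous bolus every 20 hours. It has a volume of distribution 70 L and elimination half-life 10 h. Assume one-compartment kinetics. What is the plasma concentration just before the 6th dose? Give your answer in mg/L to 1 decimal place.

4.7 mg/L

f = (1/2)^(τ/t½) = (1/2)^(20/10) ≈ 0.2500.
C₀ = D/Vd = 980/70 ≈ 14.000 mg/L.
Before the 6th dose, 5 doses have been given. Superposition: Cmin = C₀·(f + f² + … + f^5).
≈ 14.000 × (0.2500 + 0.0625 + 0.0156 + 0.0039 + 0.0010) ≈ 14.000 × 0.3330 ≈ 4.662 mg/L.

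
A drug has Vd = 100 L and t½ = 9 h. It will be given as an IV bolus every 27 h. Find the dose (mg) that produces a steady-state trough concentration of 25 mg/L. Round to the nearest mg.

τ/t½ = 27/9 ≈ 3, so f = (1/2)^(27/9) ≈ 0.125000.
Cmin,ss = (D/Vd)·f/(1−f), so D = Cmin,ss·Vd·(1−f)/f.
D = 25 × 100 × (1−f)/f ≈ 25 × 100 × 7.00000 ≈ 17500.00 mg.

17500 mg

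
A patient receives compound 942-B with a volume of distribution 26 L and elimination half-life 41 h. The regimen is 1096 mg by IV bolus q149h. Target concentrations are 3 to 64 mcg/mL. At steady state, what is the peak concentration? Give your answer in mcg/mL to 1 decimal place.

τ/t½ = 149/41 ≈ 3.6341, so fraction remaining f = (1/2)^(149/41) ≈ 0.0805.
Accumulation ratio R = 1/(1 − f) ≈ 1/0.9195 ≈ 1.0875.
Single-dose peak C₀ = D/Vd = 1096/26 ≈ 42.154 mcg/mL.
Steady-state peak Cmax,ss = C₀·R ≈ 42.154 × 1.0875 ≈ 45.842 mcg/mL.
Peak 45.8 mcg/mL vs MTC 64 mcg/mL: below toxic threshold.

45.8 mcg/mL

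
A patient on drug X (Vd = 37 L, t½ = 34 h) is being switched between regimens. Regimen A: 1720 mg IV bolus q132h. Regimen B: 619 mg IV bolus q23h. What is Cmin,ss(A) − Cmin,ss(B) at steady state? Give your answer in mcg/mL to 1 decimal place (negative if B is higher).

-24.6 mcg/mL

Regimen A: f = (1/2)^(132/34) ≈ 0.0678; Cmin,ss = (1720/37)·f/(1−f) ≈ 3.381 mcg/mL.
Regimen B: f = (1/2)^(23/34) ≈ 0.6257; Cmin,ss = (619/37)·f/(1−f) ≈ 27.966 mcg/mL.
Difference ≈ 3.381 − 27.966 ≈ -24.585 mcg/mL.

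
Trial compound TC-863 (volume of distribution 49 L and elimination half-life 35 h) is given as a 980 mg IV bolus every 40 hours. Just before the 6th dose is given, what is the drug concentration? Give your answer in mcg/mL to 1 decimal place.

f = (1/2)^(τ/t½) = (1/2)^(40/35) ≈ 0.4529.
C₀ = D/Vd = 980/49 ≈ 20.000 mcg/mL.
Before the 6th dose, 5 doses have been given. Superposition: Cmin = C₀·(f + f² + … + f^5).
≈ 20.000 × (0.4529 + 0.2051 + 0.0929 + 0.0421 + 0.0191) ≈ 20.000 × 0.8121 ≈ 16.242 mcg/mL.

16.2 mcg/mL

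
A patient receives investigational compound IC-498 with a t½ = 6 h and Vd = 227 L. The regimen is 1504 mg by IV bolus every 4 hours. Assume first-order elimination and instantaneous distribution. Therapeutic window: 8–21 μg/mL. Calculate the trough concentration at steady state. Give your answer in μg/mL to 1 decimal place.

Over one 4-h interval, 4/6 ≈ 0.66667 half-lives elapse, leaving f ≈ 0.6300 of each dose.
Each bolus raises the concentration by D/Vd = 1504/227 ≈ 6.626 μg/mL.
Steady-state trough Cmin,ss = C₀·f/(1−f) ≈ 6.626 × 0.6300/0.3700 ≈ 11.282 μg/mL.
Trough 11.3 μg/mL vs MEC 8 μg/mL: adequate.

11.3 μg/mL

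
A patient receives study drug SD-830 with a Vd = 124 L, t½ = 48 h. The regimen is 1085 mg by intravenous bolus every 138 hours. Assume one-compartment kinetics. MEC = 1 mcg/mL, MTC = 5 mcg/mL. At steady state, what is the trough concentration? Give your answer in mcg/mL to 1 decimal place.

1.4 mcg/mL

k = ln2/t½ = ln2/48 ≈ 0.014441 h⁻¹; fraction remaining f = e^(−kτ) = e^(−0.014441×138) ≈ 0.1363.
Each bolus raises the concentration by D/Vd = 1085/124 ≈ 8.750 mcg/mL.
Steady-state trough Cmin,ss = C₀·f/(1−f) ≈ 8.750 × 0.1363/0.8637 ≈ 1.381 mcg/mL.
Trough 1.4 mcg/mL vs MEC 1 mcg/mL: adequate.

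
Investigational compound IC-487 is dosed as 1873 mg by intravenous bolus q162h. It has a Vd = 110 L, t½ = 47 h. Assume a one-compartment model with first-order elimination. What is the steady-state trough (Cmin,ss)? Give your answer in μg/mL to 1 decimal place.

τ/t½ = 162/47 ≈ 3.4468, so fraction remaining f = (1/2)^(162/47) ≈ 0.0917.
Each bolus raises the concentration by D/Vd = 1873/110 ≈ 17.027 μg/mL.
Steady-state trough Cmin,ss = C₀·f/(1−f) ≈ 17.027 × 0.0917/0.9083 ≈ 1.719 μg/mL.

1.7 μg/mL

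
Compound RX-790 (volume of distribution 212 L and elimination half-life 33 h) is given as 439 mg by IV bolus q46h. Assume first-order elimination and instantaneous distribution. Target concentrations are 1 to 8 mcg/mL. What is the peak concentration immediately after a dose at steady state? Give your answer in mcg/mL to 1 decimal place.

3.3 mcg/mL

τ/t½ = 46/33 ≈ 1.3939, so fraction remaining f = (1/2)^(46/33) ≈ 0.3805.
Accumulation ratio R = 1/(1 − f) ≈ 1/0.6195 ≈ 1.6142.
Single-dose peak C₀ = D/Vd = 439/212 ≈ 2.071 mcg/mL.
Steady-state peak Cmax,ss = C₀·R ≈ 2.071 × 1.6142 ≈ 3.343 mcg/mL.
Peak 3.3 mcg/mL vs MTC 8 mcg/mL: below toxic threshold.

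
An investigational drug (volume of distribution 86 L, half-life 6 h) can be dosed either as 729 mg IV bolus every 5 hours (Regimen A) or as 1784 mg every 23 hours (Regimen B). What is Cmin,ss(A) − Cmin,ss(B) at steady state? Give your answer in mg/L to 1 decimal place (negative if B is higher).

Regimen A: f = (1/2)^(5/6) ≈ 0.5612; Cmin,ss = (729/86)·f/(1−f) ≈ 10.841 mg/L.
Regimen B: f = (1/2)^(23/6) ≈ 0.0702; Cmin,ss = (1784/86)·f/(1−f) ≈ 1.566 mg/L.
Difference ≈ 10.841 − 1.566 ≈ 9.275 mg/L.

9.3 mg/L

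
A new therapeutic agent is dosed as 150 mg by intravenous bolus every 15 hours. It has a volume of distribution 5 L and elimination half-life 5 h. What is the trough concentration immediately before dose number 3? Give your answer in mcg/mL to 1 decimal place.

4.2 mcg/mL

f = (1/2)^(τ/t½) = (1/2)^(15/5) ≈ 0.1250.
C₀ = D/Vd = 150/5 ≈ 30.000 mcg/mL.
Before the 3rd dose, 2 doses have been given. Superposition: Cmin = C₀·(f + f²).
≈ 30.000 × (0.1250 + 0.0156) ≈ 30.000 × 0.1406 ≈ 4.218 mcg/mL.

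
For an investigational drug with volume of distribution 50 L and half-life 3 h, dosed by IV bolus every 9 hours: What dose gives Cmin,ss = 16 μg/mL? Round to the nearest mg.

5600 mg

τ/t½ = 9/3 ≈ 3, so f = (1/2)^(9/3) ≈ 0.125000.
Cmin,ss = (D/Vd)·f/(1−f), so D = Cmin,ss·Vd·(1−f)/f.
D = 16 × 50 × (1−f)/f ≈ 16 × 50 × 7.00000 ≈ 5600.00 mg.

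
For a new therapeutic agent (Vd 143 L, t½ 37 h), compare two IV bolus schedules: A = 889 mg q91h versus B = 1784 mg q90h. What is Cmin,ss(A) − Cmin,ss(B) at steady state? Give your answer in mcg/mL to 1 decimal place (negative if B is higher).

Regimen A: f = (1/2)^(91/37) ≈ 0.1818; Cmin,ss = (889/143)·f/(1−f) ≈ 1.381 mcg/mL.
Regimen B: f = (1/2)^(90/37) ≈ 0.1853; Cmin,ss = (1784/143)·f/(1−f) ≈ 2.838 mcg/mL.
Difference ≈ 1.381 − 2.838 ≈ -1.457 mcg/mL.

-1.5 mcg/mL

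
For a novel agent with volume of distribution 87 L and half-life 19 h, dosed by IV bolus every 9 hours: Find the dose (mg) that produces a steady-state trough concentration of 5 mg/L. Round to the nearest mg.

169 mg

τ/t½ = 9/19 ≈ 0.47368, so f = (1/2)^(9/19) ≈ 0.720123.
Cmin,ss = (D/Vd)·f/(1−f), so D = Cmin,ss·Vd·(1−f)/f.
D = 5 × 87 × (1−f)/f ≈ 5 × 87 × 0.38865 ≈ 169.06 mg.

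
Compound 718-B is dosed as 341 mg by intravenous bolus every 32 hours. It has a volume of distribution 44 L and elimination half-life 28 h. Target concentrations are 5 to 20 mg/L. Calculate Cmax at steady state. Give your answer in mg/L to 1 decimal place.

14.2 mg/L

k = ln2/t½ = ln2/28 ≈ 0.024755 h⁻¹; fraction remaining f = e^(−kτ) = e^(−0.024755×32) ≈ 0.4529.
At steady state, accumulation factor R = 1/(1 − e^(−kτ)) ≈ 1.8278.
Single-dose peak C₀ = D/Vd = 341/44 ≈ 7.750 mg/L.
Cmax,ss = C₀/(1 − f) ≈ 7.750/0.5471 ≈ 14.166 mg/L.
Peak 14.2 mg/L vs MTC 20 mg/L: below toxic threshold.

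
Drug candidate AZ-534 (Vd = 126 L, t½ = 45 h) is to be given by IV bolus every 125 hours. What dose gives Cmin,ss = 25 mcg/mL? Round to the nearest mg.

18453 mg

τ/t½ = 125/45 ≈ 2.7778, so f = (1/2)^(125/45) ≈ 0.145816.
Cmin,ss = (D/Vd)·f/(1−f), so D = Cmin,ss·Vd·(1−f)/f.
D = 25 × 126 × (1−f)/f ≈ 25 × 126 × 5.85796 ≈ 18452.57 mg.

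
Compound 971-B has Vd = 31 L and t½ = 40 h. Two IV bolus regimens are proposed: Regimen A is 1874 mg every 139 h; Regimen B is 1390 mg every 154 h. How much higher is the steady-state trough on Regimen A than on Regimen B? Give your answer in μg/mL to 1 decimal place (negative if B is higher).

Regimen A: f = (1/2)^(139/40) ≈ 0.0899; Cmin,ss = (1874/31)·f/(1−f) ≈ 5.971 μg/mL.
Regimen B: f = (1/2)^(154/40) ≈ 0.0693; Cmin,ss = (1390/31)·f/(1−f) ≈ 3.339 μg/mL.
Difference ≈ 5.971 − 3.339 ≈ 2.632 μg/mL.

2.6 μg/mL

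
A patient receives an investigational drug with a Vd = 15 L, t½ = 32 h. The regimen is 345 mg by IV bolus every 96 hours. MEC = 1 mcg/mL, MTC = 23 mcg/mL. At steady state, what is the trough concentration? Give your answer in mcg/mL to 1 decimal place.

The dosing interval is 3 half-lives, so f = 2^(−3) = 0.125.
Accumulation ratio R = 1/(1 − f) = 1/0.875 = 8/7.
Single-dose peak C₀ = D/Vd = 345/15 = 23 mcg/mL.
Steady-state peak Cmax,ss = C₀·R = 23 × 8/7 ≈ 26.286 mcg/mL.
Steady-state trough Cmin,ss = Cmax,ss·f ≈ 26.286 × 0.125 ≈ 3.286 mcg/mL.
Trough 3.3 mcg/mL vs MEC 1 mcg/mL: adequate.

3.3 mcg/mL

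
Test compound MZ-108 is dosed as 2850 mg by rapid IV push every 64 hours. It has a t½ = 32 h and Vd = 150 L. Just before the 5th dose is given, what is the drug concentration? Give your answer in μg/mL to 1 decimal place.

6.3 μg/mL

f = (1/2)^(τ/t½) = (1/2)^(64/32) ≈ 0.2500.
C₀ = D/Vd = 2850/150 ≈ 19.000 μg/mL.
Before the 5th dose, 4 doses have been given. Superposition: Cmin = C₀·(f + f² + … + f^4).
≈ 19.000 × (0.2500 + 0.0625 + 0.0156 + 0.0039) ≈ 19.000 × 0.3320 ≈ 6.308 μg/mL.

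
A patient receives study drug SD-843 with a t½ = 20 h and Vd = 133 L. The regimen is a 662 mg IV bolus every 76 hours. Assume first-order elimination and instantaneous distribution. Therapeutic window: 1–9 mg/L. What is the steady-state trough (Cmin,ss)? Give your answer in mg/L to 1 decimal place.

0.4 mg/L

k = ln2/t½ = ln2/20 ≈ 0.034657 h⁻¹; fraction remaining f = e^(−kτ) = e^(−0.034657×76) ≈ 0.0718.
Single-dose peak C₀ = D/Vd = 662/133 ≈ 4.977 mg/L.
Steady-state trough Cmin,ss = C₀·f/(1−f) ≈ 4.977 × 0.0718/0.9282 ≈ 0.385 mg/L.
Trough 0.4 mg/L vs MEC 1 mg/L: subtherapeutic.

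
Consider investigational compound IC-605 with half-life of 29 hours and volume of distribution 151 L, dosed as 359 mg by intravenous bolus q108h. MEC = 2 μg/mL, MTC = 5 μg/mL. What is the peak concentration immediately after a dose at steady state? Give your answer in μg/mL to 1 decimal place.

2.6 μg/mL

τ/t½ = 108/29 ≈ 3.7241, so fraction remaining f = (1/2)^(108/29) ≈ 0.0757.
Accumulation ratio R = 1/(1 − f) ≈ 1/0.9243 ≈ 1.0819.
Single-dose peak C₀ = D/Vd = 359/151 ≈ 2.377 μg/mL.
Steady-state peak Cmax,ss = C₀·R ≈ 2.377 × 1.0819 ≈ 2.572 μg/mL.
Peak 2.6 μg/mL vs MTC 5 μg/mL: below toxic threshold.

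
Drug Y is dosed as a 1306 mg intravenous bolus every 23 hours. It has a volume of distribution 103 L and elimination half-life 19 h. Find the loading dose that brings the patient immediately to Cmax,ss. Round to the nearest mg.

f = (1/2)^(23/19) ≈ 0.432111; accumulation ratio R = 1/(1−f) ≈ 1.76091.
Loading dose to hit Cmax,ss on first dose: D_load = D_maint·R ≈ 1306 × 1.76091 ≈ 2299.75 mg.

2300 mg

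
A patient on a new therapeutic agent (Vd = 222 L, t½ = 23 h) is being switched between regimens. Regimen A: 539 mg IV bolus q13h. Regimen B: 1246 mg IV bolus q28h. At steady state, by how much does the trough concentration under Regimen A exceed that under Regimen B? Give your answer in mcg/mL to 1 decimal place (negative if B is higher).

0.8 mcg/mL

Regimen A: f = (1/2)^(13/23) ≈ 0.6759; Cmin,ss = (539/222)·f/(1−f) ≈ 5.063 mcg/mL.
Regimen B: f = (1/2)^(28/23) ≈ 0.4301; Cmin,ss = (1246/222)·f/(1−f) ≈ 4.236 mcg/mL.
Difference ≈ 5.063 − 4.236 ≈ 0.827 mcg/mL.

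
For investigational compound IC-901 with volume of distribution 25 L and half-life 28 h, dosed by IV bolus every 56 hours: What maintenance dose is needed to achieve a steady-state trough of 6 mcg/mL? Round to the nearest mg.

τ/t½ = 56/28 ≈ 2, so f = (1/2)^(56/28) ≈ 0.250000.
Cmin,ss = (D/Vd)·f/(1−f), so D = Cmin,ss·Vd·(1−f)/f.
D = 6 × 25 × (1−f)/f ≈ 6 × 25 × 3.00000 ≈ 450.00 mg.

450 mg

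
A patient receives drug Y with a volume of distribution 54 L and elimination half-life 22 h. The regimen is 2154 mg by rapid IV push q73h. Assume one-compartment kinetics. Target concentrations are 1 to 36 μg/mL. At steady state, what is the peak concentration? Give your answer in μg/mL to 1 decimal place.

Over one 73-h interval, 73/22 ≈ 3.3182 half-lives elapse, leaving f ≈ 0.1003 of each dose.
Accumulation ratio R = 1/(1 − f) ≈ 1/0.8997 ≈ 1.1115.
Single-dose peak C₀ = D/Vd = 2154/54 ≈ 39.889 μg/mL.
Steady-state peak Cmax,ss = C₀·R ≈ 39.889 × 1.1115 ≈ 44.337 μg/mL.
Peak 44.3 μg/mL vs MTC 36 μg/mL: exceeds toxic threshold.

44.3 μg/mL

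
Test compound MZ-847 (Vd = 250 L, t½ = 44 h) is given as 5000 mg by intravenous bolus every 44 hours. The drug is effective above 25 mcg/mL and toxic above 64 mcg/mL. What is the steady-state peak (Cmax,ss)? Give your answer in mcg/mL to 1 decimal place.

τ = 44 h = 1 half-life, so f = (1/2)^1 = 0.5.
At steady state, R = 1/(1 − 0.5) = 2/1.
Single-dose peak C₀ = D/Vd = 5000/250 = 20 mcg/mL.
Steady-state peak Cmax,ss = C₀·R = 20 × 2/1 ≈ 40.000 mcg/mL.
Peak 40.0 mcg/mL vs MTC 64 mcg/mL: below toxic threshold.

40.0 mcg/mL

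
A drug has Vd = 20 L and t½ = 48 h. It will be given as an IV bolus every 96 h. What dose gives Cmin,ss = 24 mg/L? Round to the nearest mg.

1440 mg

τ/t½ = 96/48 ≈ 2, so f = (1/2)^(96/48) ≈ 0.250000.
Cmin,ss = (D/Vd)·f/(1−f), so D = Cmin,ss·Vd·(1−f)/f.
D = 24 × 20 × (1−f)/f ≈ 24 × 20 × 3.00000 ≈ 1440.00 mg.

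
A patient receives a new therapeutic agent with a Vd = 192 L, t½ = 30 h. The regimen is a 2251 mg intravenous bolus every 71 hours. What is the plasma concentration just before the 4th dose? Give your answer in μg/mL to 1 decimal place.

f = (1/2)^(τ/t½) = (1/2)^(71/30) ≈ 0.1939.
C₀ = D/Vd = 2251/192 ≈ 11.724 μg/mL.
Before the 4th dose, 3 doses have been given. Superposition: Cmin = C₀·(f + f² + … + f^3).
≈ 11.724 × (0.1939 + 0.0376 + 0.0073) ≈ 11.724 × 0.2388 ≈ 2.800 μg/mL.

2.8 μg/mL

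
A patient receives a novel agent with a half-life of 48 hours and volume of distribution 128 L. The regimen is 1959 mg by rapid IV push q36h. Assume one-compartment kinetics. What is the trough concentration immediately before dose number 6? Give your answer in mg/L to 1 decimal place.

20.8 mg/L

f = (1/2)^(τ/t½) = (1/2)^(36/48) ≈ 0.5946.
C₀ = D/Vd = 1959/128 ≈ 15.305 mg/L.
Before the 6th dose, 5 doses have been given. Superposition: Cmin = C₀·(f + f² + … + f^5).
≈ 15.305 × (0.5946 + 0.3535 + 0.2102 + 0.1250 + 0.0743) ≈ 15.305 × 1.3576 ≈ 20.778 mg/L.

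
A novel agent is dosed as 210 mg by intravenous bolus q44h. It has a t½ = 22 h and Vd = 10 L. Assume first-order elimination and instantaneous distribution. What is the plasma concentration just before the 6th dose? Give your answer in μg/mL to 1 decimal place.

f = (1/2)^(τ/t½) = (1/2)^(44/22) ≈ 0.2500.
C₀ = D/Vd = 210/10 ≈ 21.000 μg/mL.
Before the 6th dose, 5 doses have been given. Superposition: Cmin = C₀·(f + f² + … + f^5).
≈ 21.000 × (0.2500 + 0.0625 + 0.0156 + 0.0039 + 0.0010) ≈ 21.000 × 0.3330 ≈ 6.993 μg/mL.

7.0 μg/mL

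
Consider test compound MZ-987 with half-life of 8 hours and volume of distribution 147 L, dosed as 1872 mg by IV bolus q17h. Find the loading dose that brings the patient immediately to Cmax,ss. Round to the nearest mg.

f = (1/2)^(17/8) ≈ 0.229251; accumulation ratio R = 1/(1−f) ≈ 1.29744.
Loading dose to hit Cmax,ss on first dose: D_load = D_maint·R ≈ 1872 × 1.29744 ≈ 2428.81 mg.

2429 mg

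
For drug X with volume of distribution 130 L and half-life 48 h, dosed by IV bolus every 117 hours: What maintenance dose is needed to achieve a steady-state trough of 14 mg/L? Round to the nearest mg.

τ/t½ = 117/48 ≈ 2.4375, so f = (1/2)^(117/48) ≈ 0.184603.
Cmin,ss = (D/Vd)·f/(1−f), so D = Cmin,ss·Vd·(1−f)/f.
D = 14 × 130 × (1−f)/f ≈ 14 × 130 × 4.41703 ≈ 8038.99 mg.

8039 mg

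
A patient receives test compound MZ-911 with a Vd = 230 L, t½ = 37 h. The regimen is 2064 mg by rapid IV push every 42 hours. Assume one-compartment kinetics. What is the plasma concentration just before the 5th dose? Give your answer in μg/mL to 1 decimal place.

f = (1/2)^(τ/t½) = (1/2)^(42/37) ≈ 0.4553.
C₀ = D/Vd = 2064/230 ≈ 8.974 μg/mL.
Before the 5th dose, 4 doses have been given. Superposition: Cmin = C₀·(f + f² + … + f^4).
≈ 8.974 × (0.4553 + 0.2073 + 0.0944 + 0.0430) ≈ 8.974 × 0.8000 ≈ 7.179 μg/mL.

7.2 μg/mL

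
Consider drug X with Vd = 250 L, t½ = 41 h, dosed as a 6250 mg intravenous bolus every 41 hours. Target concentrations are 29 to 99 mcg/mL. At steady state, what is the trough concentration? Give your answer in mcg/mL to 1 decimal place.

The dosing interval is 1 half-life, so f = 2^(−1) = 0.5.
At steady state, R = 1/(1 − 0.5) = 2/1.
Single-dose peak C₀ = D/Vd = 6250/250 = 25 mcg/mL.
Steady-state peak Cmax,ss = C₀·R = 25 × 2/1 ≈ 50.000 mcg/mL.
Steady-state trough Cmin,ss = Cmax,ss·f ≈ 50.000 × 0.5 ≈ 25.000 mcg/mL.
Trough 25.0 mcg/mL vs MEC 29 mcg/mL: subtherapeutic.

25.0 mcg/mL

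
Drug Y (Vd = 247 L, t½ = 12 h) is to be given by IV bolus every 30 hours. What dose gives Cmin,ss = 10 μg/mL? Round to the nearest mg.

11502 mg

τ/t½ = 30/12 ≈ 2.5, so f = (1/2)^(30/12) ≈ 0.176777.
Cmin,ss = (D/Vd)·f/(1−f), so D = Cmin,ss·Vd·(1−f)/f.
D = 10 × 247 × (1−f)/f ≈ 10 × 247 × 4.65684 ≈ 11502.39 mg.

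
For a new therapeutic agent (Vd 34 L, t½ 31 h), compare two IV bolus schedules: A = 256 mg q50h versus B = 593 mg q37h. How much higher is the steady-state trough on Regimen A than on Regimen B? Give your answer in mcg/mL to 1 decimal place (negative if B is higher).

Regimen A: f = (1/2)^(50/31) ≈ 0.3269; Cmin,ss = (256/34)·f/(1−f) ≈ 3.657 mcg/mL.
Regimen B: f = (1/2)^(37/31) ≈ 0.4372; Cmin,ss = (593/34)·f/(1−f) ≈ 13.549 mcg/mL.
Difference ≈ 3.657 − 13.549 ≈ -9.892 mcg/mL.

-9.9 mcg/mL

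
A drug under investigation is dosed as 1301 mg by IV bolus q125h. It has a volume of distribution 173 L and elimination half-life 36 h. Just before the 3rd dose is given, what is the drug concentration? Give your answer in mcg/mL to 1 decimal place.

f = (1/2)^(τ/t½) = (1/2)^(125/36) ≈ 0.0901.
C₀ = D/Vd = 1301/173 ≈ 7.520 mcg/mL.
Before the 3rd dose, 2 doses have been given. Superposition: Cmin = C₀·(f + f²).
≈ 7.520 × (0.0901 + 0.0081) ≈ 7.520 × 0.0982 ≈ 0.738 mcg/mL.

0.7 mcg/mL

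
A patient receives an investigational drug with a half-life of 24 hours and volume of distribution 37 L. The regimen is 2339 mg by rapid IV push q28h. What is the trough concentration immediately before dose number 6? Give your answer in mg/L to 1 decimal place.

49.9 mg/L

f = (1/2)^(τ/t½) = (1/2)^(28/24) ≈ 0.4454.
C₀ = D/Vd = 2339/37 ≈ 63.216 mg/L.
Before the 6th dose, 5 doses have been given. Superposition: Cmin = C₀·(f + f² + … + f^5).
≈ 63.216 × (0.4454 + 0.1984 + 0.0884 + 0.0394 + 0.0175) ≈ 63.216 × 0.7891 ≈ 49.884 mg/L.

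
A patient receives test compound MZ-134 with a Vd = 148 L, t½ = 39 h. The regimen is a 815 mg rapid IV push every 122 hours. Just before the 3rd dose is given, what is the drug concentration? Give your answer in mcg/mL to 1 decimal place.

f = (1/2)^(τ/t½) = (1/2)^(122/39) ≈ 0.1144.
C₀ = D/Vd = 815/148 ≈ 5.507 mcg/mL.
Before the 3rd dose, 2 doses have been given. Superposition: Cmin = C₀·(f + f²).
≈ 5.507 × (0.1144 + 0.0131) ≈ 5.507 × 0.1275 ≈ 0.702 mcg/mL.

0.7 mcg/mL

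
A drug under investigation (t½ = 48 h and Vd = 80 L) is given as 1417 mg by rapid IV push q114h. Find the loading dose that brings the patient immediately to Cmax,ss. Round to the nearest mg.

f = (1/2)^(114/48) ≈ 0.192776; accumulation ratio R = 1/(1−f) ≈ 1.23881.
Loading dose to hit Cmax,ss on first dose: D_load = D_maint·R ≈ 1417 × 1.23881 ≈ 1755.39 mg.

1755 mg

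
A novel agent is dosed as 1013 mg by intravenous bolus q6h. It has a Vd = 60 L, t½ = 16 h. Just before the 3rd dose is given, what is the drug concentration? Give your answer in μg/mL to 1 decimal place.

f = (1/2)^(τ/t½) = (1/2)^(6/16) ≈ 0.7711.
C₀ = D/Vd = 1013/60 ≈ 16.883 μg/mL.
Before the 3rd dose, 2 doses have been given. Superposition: Cmin = C₀·(f + f²).
≈ 16.883 × (0.7711 + 0.5946) ≈ 16.883 × 1.3657 ≈ 23.057 μg/mL.

23.1 μg/mL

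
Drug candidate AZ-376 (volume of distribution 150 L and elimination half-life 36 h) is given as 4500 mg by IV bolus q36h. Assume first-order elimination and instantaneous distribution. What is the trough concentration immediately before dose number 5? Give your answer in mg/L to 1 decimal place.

f = (1/2)^(τ/t½) = (1/2)^(36/36) ≈ 0.5000.
C₀ = D/Vd = 4500/150 ≈ 30.000 mg/L.
Before the 5th dose, 4 doses have been given. Superposition: Cmin = C₀·(f + f² + … + f^4).
≈ 30.000 × (0.5000 + 0.2500 + 0.1250 + 0.0625) ≈ 30.000 × 0.9375 ≈ 28.125 mg/L.

28.1 mg/L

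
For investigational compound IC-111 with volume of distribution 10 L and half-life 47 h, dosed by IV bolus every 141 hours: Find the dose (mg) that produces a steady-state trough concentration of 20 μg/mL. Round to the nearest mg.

1400 mg

τ/t½ = 141/47 ≈ 3, so f = (1/2)^(141/47) ≈ 0.125000.
Cmin,ss = (D/Vd)·f/(1−f), so D = Cmin,ss·Vd·(1−f)/f.
D = 20 × 10 × (1−f)/f ≈ 20 × 10 × 7.00000 ≈ 1400.00 mg.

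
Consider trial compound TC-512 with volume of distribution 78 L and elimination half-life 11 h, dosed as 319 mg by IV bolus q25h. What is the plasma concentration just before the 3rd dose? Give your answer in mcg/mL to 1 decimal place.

f = (1/2)^(τ/t½) = (1/2)^(25/11) ≈ 0.2069.
C₀ = D/Vd = 319/78 ≈ 4.090 mcg/mL.
Before the 3rd dose, 2 doses have been given. Superposition: Cmin = C₀·(f + f²).
≈ 4.090 × (0.2069 + 0.0428) ≈ 4.090 × 0.2497 ≈ 1.021 mcg/mL.

1.0 mcg/mL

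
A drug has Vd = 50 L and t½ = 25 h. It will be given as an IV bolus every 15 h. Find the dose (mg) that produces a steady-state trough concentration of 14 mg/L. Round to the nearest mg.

τ/t½ = 15/25 ≈ 0.6, so f = (1/2)^(15/25) ≈ 0.659754.
Cmin,ss = (D/Vd)·f/(1−f), so D = Cmin,ss·Vd·(1−f)/f.
D = 14 × 50 × (1−f)/f ≈ 14 × 50 × 0.51572 ≈ 361.00 mg.

361 mg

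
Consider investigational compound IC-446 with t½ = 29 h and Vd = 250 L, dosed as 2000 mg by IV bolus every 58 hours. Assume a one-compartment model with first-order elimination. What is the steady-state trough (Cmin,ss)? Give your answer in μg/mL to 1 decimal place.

2.7 μg/mL

The dosing interval is 2 half-lives, so f = 2^(−2) = 0.25.
Accumulation ratio R = 1/(1 − f) = 1/0.75 = 4/3.
Single-dose peak C₀ = D/Vd = 2000/250 = 8 μg/mL.
Steady-state peak Cmax,ss = C₀·R = 8 × 4/3 ≈ 10.667 μg/mL.
Steady-state trough Cmin,ss = Cmax,ss·f ≈ 10.667 × 0.25 ≈ 2.667 μg/mL.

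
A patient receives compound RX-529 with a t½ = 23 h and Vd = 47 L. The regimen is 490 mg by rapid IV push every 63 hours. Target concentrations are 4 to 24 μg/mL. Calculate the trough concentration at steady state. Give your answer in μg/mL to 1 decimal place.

k = ln2/t½ = ln2/23 ≈ 0.030137 h⁻¹; fraction remaining f = e^(−kτ) = e^(−0.030137×63) ≈ 0.1498.
Single-dose peak C₀ = D/Vd = 490/47 ≈ 10.426 μg/mL.
Steady-state trough Cmin,ss = C₀·f/(1−f) ≈ 10.426 × 0.1498/0.8502 ≈ 1.837 μg/mL.
Trough 1.8 μg/mL vs MEC 4 μg/mL: subtherapeutic.

1.8 μg/mL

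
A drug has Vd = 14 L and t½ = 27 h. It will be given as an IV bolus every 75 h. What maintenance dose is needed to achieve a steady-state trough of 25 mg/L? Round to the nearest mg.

τ/t½ = 75/27 ≈ 2.7778, so f = (1/2)^(75/27) ≈ 0.145816.
Cmin,ss = (D/Vd)·f/(1−f), so D = Cmin,ss·Vd·(1−f)/f.
D = 25 × 14 × (1−f)/f ≈ 25 × 14 × 5.85796 ≈ 2050.29 mg.

2050 mg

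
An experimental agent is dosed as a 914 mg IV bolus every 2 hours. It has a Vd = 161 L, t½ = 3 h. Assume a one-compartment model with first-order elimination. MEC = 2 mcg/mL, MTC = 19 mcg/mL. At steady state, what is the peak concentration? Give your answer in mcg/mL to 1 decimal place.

τ/t½ = 2/3 ≈ 0.66667, so fraction remaining f = (1/2)^(2/3) ≈ 0.6300.
Accumulation ratio R = 1/(1 − f) ≈ 1/0.3700 ≈ 2.7027.
Each bolus raises the concentration by D/Vd = 914/161 ≈ 5.677 mcg/mL.
Steady-state peak Cmax,ss = C₀·R ≈ 5.677 × 2.7027 ≈ 15.343 mcg/mL.
Peak 15.3 mcg/mL vs MTC 19 mcg/mL: below toxic threshold.

15.3 mcg/mL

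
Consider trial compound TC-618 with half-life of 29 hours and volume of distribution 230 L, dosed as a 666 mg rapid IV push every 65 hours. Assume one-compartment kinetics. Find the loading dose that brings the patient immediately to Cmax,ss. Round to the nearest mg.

845 mg

f = (1/2)^(65/29) ≈ 0.211484; accumulation ratio R = 1/(1−f) ≈ 1.26821.
Loading dose to hit Cmax,ss on first dose: D_load = D_maint·R ≈ 666 × 1.26821 ≈ 844.63 mg.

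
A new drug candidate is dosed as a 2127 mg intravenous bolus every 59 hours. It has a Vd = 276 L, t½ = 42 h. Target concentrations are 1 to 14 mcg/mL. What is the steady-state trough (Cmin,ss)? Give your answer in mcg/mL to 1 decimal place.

4.7 mcg/mL

Over one 59-h interval, 59/42 ≈ 1.4048 half-lives elapse, leaving f ≈ 0.3777 of each dose.
At steady state, accumulation factor R = 1/(1 − e^(−kτ)) ≈ 1.6069.
Each bolus raises the concentration by D/Vd = 2127/276 ≈ 7.707 mcg/mL.
Cmax,ss = C₀/(1 − f) ≈ 7.707/0.6223 ≈ 12.385 mcg/mL.
One interval later, Cmin,ss = Cmax,ss·e^(−kτ) ≈ 12.385 × 0.3777 ≈ 4.678 mcg/mL.
Trough 4.7 mcg/mL vs MEC 1 mcg/mL: adequate.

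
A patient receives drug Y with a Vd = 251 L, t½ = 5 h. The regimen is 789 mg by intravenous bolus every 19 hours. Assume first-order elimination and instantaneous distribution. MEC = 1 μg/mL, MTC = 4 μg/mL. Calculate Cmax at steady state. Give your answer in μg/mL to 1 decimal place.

τ/t½ = 19/5 ≈ 3.8, so fraction remaining f = (1/2)^(19/5) ≈ 0.0718.
Accumulation ratio R = 1/(1 − f) ≈ 1/0.9282 ≈ 1.0774.
Each bolus raises the concentration by D/Vd = 789/251 ≈ 3.143 μg/mL.
Steady-state peak Cmax,ss = C₀·R ≈ 3.143 × 1.0774 ≈ 3.386 μg/mL.
Peak 3.4 μg/mL vs MTC 4 μg/mL: below toxic threshold.

3.4 μg/mL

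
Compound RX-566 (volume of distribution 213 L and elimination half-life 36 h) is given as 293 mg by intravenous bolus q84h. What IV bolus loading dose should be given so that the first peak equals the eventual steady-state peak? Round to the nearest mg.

f = (1/2)^(84/36) ≈ 0.198425; accumulation ratio R = 1/(1−f) ≈ 1.24754.
Loading dose to hit Cmax,ss on first dose: D_load = D_maint·R ≈ 293 × 1.24754 ≈ 365.53 mg.

366 mg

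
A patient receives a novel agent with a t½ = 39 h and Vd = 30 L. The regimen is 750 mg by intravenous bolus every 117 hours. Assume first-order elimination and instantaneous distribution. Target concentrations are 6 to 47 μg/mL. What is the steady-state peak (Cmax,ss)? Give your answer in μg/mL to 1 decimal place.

28.6 μg/mL

The dosing interval is 3 half-lives, so f = 2^(−3) = 0.125.
At steady state, R = 1/(1 − 0.125) = 8/7.
Single-dose peak C₀ = D/Vd = 750/30 = 25 μg/mL.
Steady-state peak Cmax,ss = C₀·R = 25 × 8/7 ≈ 28.571 μg/mL.
Peak 28.6 μg/mL vs MTC 47 μg/mL: below toxic threshold.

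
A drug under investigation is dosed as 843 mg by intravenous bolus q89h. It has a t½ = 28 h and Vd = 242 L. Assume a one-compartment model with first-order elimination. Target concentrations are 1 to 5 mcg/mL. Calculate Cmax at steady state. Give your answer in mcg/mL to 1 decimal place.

3.9 mcg/mL

k = ln2/t½ = ln2/28 ≈ 0.024755 h⁻¹; fraction remaining f = e^(−kτ) = e^(−0.024755×89) ≈ 0.1104.
Accumulation ratio R = 1/(1 − f) ≈ 1/0.8896 ≈ 1.1241.
Single-dose peak C₀ = D/Vd = 843/242 ≈ 3.483 mcg/mL.
Steady-state peak Cmax,ss = C₀·R ≈ 3.483 × 1.1241 ≈ 3.915 mcg/mL.
Peak 3.9 mcg/mL vs MTC 5 mcg/mL: below toxic threshold.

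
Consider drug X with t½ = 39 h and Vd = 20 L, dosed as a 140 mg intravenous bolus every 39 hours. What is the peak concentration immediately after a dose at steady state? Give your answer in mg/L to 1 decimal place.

τ = 39 h = 1 half-life, so f = (1/2)^1 = 0.5.
At steady state, R = 1/(1 − 0.5) = 2/1.
Single-dose peak C₀ = D/Vd = 140/20 = 7 mg/L.
Steady-state peak Cmax,ss = C₀·R = 7 × 2/1 ≈ 14.000 mg/L.

14.0 mg/L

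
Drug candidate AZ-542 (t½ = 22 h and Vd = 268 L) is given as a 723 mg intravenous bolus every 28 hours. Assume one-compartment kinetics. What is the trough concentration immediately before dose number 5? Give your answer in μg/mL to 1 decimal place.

1.8 μg/mL

f = (1/2)^(τ/t½) = (1/2)^(28/22) ≈ 0.4139.
C₀ = D/Vd = 723/268 ≈ 2.698 μg/mL.
Before the 5th dose, 4 doses have been given. Superposition: Cmin = C₀·(f + f² + … + f^4).
≈ 2.698 × (0.4139 + 0.1713 + 0.0709 + 0.0293) ≈ 2.698 × 0.6854 ≈ 1.849 μg/mL.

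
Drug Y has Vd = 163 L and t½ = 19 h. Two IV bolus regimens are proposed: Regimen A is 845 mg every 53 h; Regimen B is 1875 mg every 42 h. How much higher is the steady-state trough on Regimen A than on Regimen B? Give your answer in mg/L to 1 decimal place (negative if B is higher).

-2.3 mg/L

Regimen A: f = (1/2)^(53/19) ≈ 0.1446; Cmin,ss = (845/163)·f/(1−f) ≈ 0.876 mg/L.
Regimen B: f = (1/2)^(42/19) ≈ 0.2161; Cmin,ss = (1875/163)·f/(1−f) ≈ 3.171 mg/L.
Difference ≈ 0.876 − 3.171 ≈ -2.295 mg/L.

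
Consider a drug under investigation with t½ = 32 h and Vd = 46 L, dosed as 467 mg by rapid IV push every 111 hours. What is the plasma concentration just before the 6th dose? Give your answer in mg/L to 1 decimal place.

1.0 mg/L

f = (1/2)^(τ/t½) = (1/2)^(111/32) ≈ 0.0903.
C₀ = D/Vd = 467/46 ≈ 10.152 mg/L.
Before the 6th dose, 5 doses have been given. Superposition: Cmin = C₀·(f + f² + … + f^5).
≈ 10.152 × (0.0903 + 0.0082 + 0.0007 + 0.0001 + 0.0000) ≈ 10.152 × 0.0993 ≈ 1.008 mg/L.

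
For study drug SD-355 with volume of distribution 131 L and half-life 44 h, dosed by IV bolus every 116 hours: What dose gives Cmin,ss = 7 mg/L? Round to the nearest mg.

4785 mg

τ/t½ = 116/44 ≈ 2.6364, so f = (1/2)^(116/44) ≈ 0.160833.
Cmin,ss = (D/Vd)·f/(1−f), so D = Cmin,ss·Vd·(1−f)/f.
D = 7 × 131 × (1−f)/f ≈ 7 × 131 × 5.21763 ≈ 4784.57 mg.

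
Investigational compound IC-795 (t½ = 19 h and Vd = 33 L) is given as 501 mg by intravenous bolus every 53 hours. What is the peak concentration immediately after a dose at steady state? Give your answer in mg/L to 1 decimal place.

17.7 mg/L

Over one 53-h interval, 53/19 ≈ 2.7895 half-lives elapse, leaving f ≈ 0.1446 of each dose.
At steady state, accumulation factor R = 1/(1 − e^(−kτ)) ≈ 1.1690.
Each bolus raises the concentration by D/Vd = 501/33 ≈ 15.182 mg/L.
Steady-state peak Cmax,ss = C₀·R ≈ 15.182 × 1.1690 ≈ 17.748 mg/L.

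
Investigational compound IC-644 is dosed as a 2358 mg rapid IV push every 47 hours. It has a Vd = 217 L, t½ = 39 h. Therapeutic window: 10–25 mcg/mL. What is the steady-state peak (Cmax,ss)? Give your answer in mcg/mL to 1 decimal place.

19.2 mcg/mL

Over one 47-h interval, 47/39 ≈ 1.2051 half-lives elapse, leaving f ≈ 0.4337 of each dose.
At steady state, accumulation factor R = 1/(1 − e^(−kτ)) ≈ 1.7658.
Single-dose peak C₀ = D/Vd = 2358/217 ≈ 10.866 mcg/mL.
Steady-state peak Cmax,ss = C₀·R ≈ 10.866 × 1.7658 ≈ 19.187 mcg/mL.
Peak 19.2 mcg/mL vs MTC 25 mcg/mL: below toxic threshold.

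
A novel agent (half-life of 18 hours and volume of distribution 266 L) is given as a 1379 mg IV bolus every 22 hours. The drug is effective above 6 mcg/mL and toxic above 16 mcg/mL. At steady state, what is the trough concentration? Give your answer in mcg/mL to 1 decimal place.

τ/t½ = 22/18 ≈ 1.2222, so fraction remaining f = (1/2)^(22/18) ≈ 0.4286.
Accumulation ratio R = 1/(1 − f) ≈ 1/0.5714 ≈ 1.7501.
Each bolus raises the concentration by D/Vd = 1379/266 ≈ 5.184 mcg/mL.
Steady-state peak Cmax,ss = C₀·R ≈ 5.184 × 1.7501 ≈ 9.073 mcg/mL.
One interval later, Cmin,ss = Cmax,ss·e^(−kτ) ≈ 9.073 × 0.4286 ≈ 3.889 mcg/mL.
Trough 3.9 mcg/mL vs MEC 6 mcg/mL: subtherapeutic.

3.9 mcg/mL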